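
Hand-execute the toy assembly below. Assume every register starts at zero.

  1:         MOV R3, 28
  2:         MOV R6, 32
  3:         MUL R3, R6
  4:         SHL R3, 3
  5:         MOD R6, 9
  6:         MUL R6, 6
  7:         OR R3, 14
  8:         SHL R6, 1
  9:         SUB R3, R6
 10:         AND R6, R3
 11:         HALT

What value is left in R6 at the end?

16

after MOV R3, 28: R3=28
after MOV R6, 32: R6=32
after MUL R3, R6: R3=28*32=896
after SHL R3, 3: R3=896<<3=7168
after MOD R6, 9: R6=32%9=5
after MUL R6, 6: R6=5*6=30
after OR R3, 14: R3=7168|14=7182
after SHL R6, 1: R6=30<<1=60
after SUB R3, R6: R3=7182-60=7122
after AND R6, R3: R6=60&7122=16
halt.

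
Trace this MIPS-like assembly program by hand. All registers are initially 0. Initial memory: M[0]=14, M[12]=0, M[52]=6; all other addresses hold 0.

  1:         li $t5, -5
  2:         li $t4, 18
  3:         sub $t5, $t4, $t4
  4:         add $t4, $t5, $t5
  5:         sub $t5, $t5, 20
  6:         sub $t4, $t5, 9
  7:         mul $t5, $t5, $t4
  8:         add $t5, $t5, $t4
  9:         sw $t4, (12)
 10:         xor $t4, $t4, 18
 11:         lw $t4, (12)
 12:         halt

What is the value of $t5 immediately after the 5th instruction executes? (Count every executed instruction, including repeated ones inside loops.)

-20

$t5=-5
$t4=18
$t5=18-18=0
$t4=0+0=0
$t5=0-20=-20
After step 5: $t5 = -20.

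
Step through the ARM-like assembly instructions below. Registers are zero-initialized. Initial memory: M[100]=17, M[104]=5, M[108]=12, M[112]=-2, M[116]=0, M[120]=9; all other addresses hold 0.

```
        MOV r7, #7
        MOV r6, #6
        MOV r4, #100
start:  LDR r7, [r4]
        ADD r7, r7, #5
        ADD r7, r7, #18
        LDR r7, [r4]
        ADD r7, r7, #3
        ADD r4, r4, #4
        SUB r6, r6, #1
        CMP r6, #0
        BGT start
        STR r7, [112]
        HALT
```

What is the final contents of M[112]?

12

after MOV r7, #7: r7=7
after MOV r6, #6: r6=6
after MOV r4, #100: r4=100
after LDR r7, [r4]: r7=M[100]=17
after ADD r7, r7, #5: r7=17+5=22
after ADD r7, r7, #18: r7=22+18=40
after LDR r7, [r4]: r7=M[100]=17
after ADD r7, r7, #3: r7=17+3=20
after ADD r4, r4, #4: r4=100+4=104
after SUB r6, r6, #1: r6=6-1=5
CMP r6, #0  (cmp 5,0)
BGT start: taken
after LDR r7, [r4]: r7=M[104]=5
after ADD r7, r7, #5: r7=5+5=10
after ADD r7, r7, #18: r7=10+18=28
after LDR r7, [r4]: r7=M[104]=5
after ADD r7, r7, #3: r7=5+3=8
after ADD r4, r4, #4: r4=104+4=108
after SUB r6, r6, #1: r6=5-1=4
CMP r6, #0  (cmp 4,0)
BGT start: taken
after LDR r7, [r4]: r7=M[108]=12
after ADD r7, r7, #5: r7=12+5=17
after ADD r7, r7, #18: r7=17+18=35
after LDR r7, [r4]: r7=M[108]=12
after ADD r7, r7, #3: r7=12+3=15
after ADD r4, r4, #4: r4=108+4=112
after SUB r6, r6, #1: r6=4-1=3
CMP r6, #0  (cmp 3,0)
BGT start: taken
after LDR r7, [r4]: r7=M[112]=-2
after ADD r7, r7, #5: r7=(-2)+5=3
after ADD r7, r7, #18: r7=3+18=21
after LDR r7, [r4]: r7=M[112]=-2
after ADD r7, r7, #3: r7=(-2)+3=1
after ADD r4, r4, #4: r4=112+4=116
after SUB r6, r6, #1: r6=3-1=2
CMP r6, #0  (cmp 2,0)
BGT start: taken
after LDR r7, [r4]: r7=M[116]=0
after ADD r7, r7, #5: r7=0+5=5
after ADD r7, r7, #18: r7=5+18=23
after LDR r7, [r4]: r7=M[116]=0
after ADD r7, r7, #3: r7=0+3=3
after ADD r4, r4, #4: r4=116+4=120
after SUB r6, r6, #1: r6=2-1=1
CMP r6, #0  (cmp 1,0)
BGT start: taken
after LDR r7, [r4]: r7=M[120]=9
after ADD r7, r7, #5: r7=9+5=14
after ADD r7, r7, #18: r7=14+18=32
after LDR r7, [r4]: r7=M[120]=9
after ADD r7, r7, #3: r7=9+3=12
after ADD r4, r4, #4: r4=120+4=124
after SUB r6, r6, #1: r6=1-1=0
CMP r6, #0  (cmp 0,0)
BGT start: not taken
STR r7, [112] → M[112]=12
halt.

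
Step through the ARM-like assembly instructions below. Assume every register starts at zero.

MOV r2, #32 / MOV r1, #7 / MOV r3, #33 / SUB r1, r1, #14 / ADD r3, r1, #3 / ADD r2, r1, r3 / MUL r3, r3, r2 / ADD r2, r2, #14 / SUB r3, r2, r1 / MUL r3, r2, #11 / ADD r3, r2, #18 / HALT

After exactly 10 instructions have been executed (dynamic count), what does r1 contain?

MOV r2, #32 → r2=32
MOV r1, #7 → r1=7
MOV r3, #33 → r3=33
SUB r1, r1, #14 → r1=7-14=-7
ADD r3, r1, #3 → r3=(-7)+3=-4
ADD r2, r1, r3 → r2=(-7)+(-4)=-11
MUL r3, r3, r2 → r3=(-4)*(-11)=44
ADD r2, r2, #14 → r2=(-11)+14=3
SUB r3, r2, r1 → r3=3-(-7)=10
MUL r3, r2, #11 → r3=3*11=33
After step 10: r1 = -7.

-7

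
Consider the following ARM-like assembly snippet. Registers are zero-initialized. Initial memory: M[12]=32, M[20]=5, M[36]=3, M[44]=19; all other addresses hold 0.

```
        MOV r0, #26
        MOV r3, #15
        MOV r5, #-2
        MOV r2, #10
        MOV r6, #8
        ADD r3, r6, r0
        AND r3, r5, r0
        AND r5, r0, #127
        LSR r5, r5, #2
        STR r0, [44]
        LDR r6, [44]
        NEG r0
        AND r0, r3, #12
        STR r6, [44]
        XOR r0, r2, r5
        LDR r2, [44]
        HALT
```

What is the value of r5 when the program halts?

after MOV r0, #26: r0=26
after MOV r3, #15: r3=15
after MOV r5, #-2: r5=-2
after MOV r2, #10: r2=10
after MOV r6, #8: r6=8
after ADD r3, r6, r0: r3=8+26=34
after AND r3, r5, r0: r3=(-2)&26=26
after AND r5, r0, #127: r5=26&127=26
after LSR r5, r5, #2: r5=26>>2=6
STR r0, [44] → M[44]=26
after LDR r6, [44]: r6=M[44]=26
after NEG r0: r0=-(26)=-26
after AND r0, r3, #12: r0=26&12=8
STR r6, [44] → M[44]=26
after XOR r0, r2, r5: r0=10^6=12
after LDR r2, [44]: r2=M[44]=26
halt.

6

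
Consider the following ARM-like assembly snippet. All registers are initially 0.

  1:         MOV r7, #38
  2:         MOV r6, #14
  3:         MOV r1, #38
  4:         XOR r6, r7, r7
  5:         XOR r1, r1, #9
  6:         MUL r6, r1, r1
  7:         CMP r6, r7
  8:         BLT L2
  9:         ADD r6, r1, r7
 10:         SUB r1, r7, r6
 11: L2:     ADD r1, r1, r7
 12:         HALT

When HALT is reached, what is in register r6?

85

r7=38
r6=14
r1=38
r6=38^38=0
r1=38^9=47
r6=47*47=2209
CMP r6, r7  (cmp 2209,38)
BLT L2: not taken
r6=47+38=85
r1=38-85=-47
r1=(-47)+38=-9
halt.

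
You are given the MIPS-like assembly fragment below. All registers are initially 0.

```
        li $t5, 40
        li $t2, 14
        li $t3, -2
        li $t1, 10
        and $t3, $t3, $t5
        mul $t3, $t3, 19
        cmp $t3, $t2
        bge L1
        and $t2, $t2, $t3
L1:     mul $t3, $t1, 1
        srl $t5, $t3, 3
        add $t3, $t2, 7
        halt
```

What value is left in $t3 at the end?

$t5=40
$t2=14
$t3=-2
$t1=10
$t3=(-2)&40=40
$t3=40*19=760
cmp $t3, $t2  (cmp 760,14)
bge L1: taken
$t3=10*1=10
$t5=10>>3=1
$t3=14+7=21
halt.

21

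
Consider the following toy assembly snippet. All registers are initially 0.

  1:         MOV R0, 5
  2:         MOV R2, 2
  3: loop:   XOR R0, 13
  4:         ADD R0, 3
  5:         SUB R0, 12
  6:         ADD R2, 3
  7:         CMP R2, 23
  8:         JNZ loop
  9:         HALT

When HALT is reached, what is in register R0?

-77

MOV R0, 5 → R0=5
MOV R2, 2 → R2=2
XOR R0, 13 → R0=5^13=8
ADD R0, 3 → R0=8+3=11
SUB R0, 12 → R0=11-12=-1
ADD R2, 3 → R2=2+3=5
CMP R2, 23  (cmp 5,23)
JNZ loop: taken
XOR R0, 13 → R0=(-1)^13=-14
ADD R0, 3 → R0=(-14)+3=-11
SUB R0, 12 → R0=(-11)-12=-23
ADD R2, 3 → R2=5+3=8
CMP R2, 23  (cmp 8,23)
JNZ loop: taken
XOR R0, 13 → R0=(-23)^13=-28
ADD R0, 3 → R0=(-28)+3=-25
SUB R0, 12 → R0=(-25)-12=-37
ADD R2, 3 → R2=8+3=11
CMP R2, 23  (cmp 11,23)
JNZ loop: taken
XOR R0, 13 → R0=(-37)^13=-42
ADD R0, 3 → R0=(-42)+3=-39
SUB R0, 12 → R0=(-39)-12=-51
ADD R2, 3 → R2=11+3=14
CMP R2, 23  (cmp 14,23)
JNZ loop: taken
XOR R0, 13 → R0=(-51)^13=-64
ADD R0, 3 → R0=(-64)+3=-61
SUB R0, 12 → R0=(-61)-12=-73
ADD R2, 3 → R2=14+3=17
CMP R2, 23  (cmp 17,23)
JNZ loop: taken
XOR R0, 13 → R0=(-73)^13=-70
ADD R0, 3 → R0=(-70)+3=-67
SUB R0, 12 → R0=(-67)-12=-79
ADD R2, 3 → R2=17+3=20
CMP R2, 23  (cmp 20,23)
JNZ loop: taken
XOR R0, 13 → R0=(-79)^13=-68
ADD R0, 3 → R0=(-68)+3=-65
SUB R0, 12 → R0=(-65)-12=-77
ADD R2, 3 → R2=20+3=23
CMP R2, 23  (cmp 23,23)
JNZ loop: not taken
halt.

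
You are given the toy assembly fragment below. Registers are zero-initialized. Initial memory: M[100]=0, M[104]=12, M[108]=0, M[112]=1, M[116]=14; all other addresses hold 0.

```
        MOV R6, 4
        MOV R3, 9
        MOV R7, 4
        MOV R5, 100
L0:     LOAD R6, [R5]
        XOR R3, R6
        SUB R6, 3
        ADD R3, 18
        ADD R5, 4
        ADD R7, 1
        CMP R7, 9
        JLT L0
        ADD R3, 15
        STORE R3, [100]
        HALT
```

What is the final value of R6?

11

R6=4
R3=9
R7=4
R5=100
R6=M[100]=0
R3=9^0=9
R6=0-3=-3
R3=9+18=27
R5=100+4=104
R7=4+1=5
CMP R7, 9  (cmp 5,9)
JLT L0: taken
R6=M[104]=12
R3=27^12=23
R6=12-3=9
R3=23+18=41
R5=104+4=108
R7=5+1=6
CMP R7, 9  (cmp 6,9)
JLT L0: taken
R6=M[108]=0
R3=41^0=41
R6=0-3=-3
R3=41+18=59
R5=108+4=112
R7=6+1=7
CMP R7, 9  (cmp 7,9)
JLT L0: taken
R6=M[112]=1
R3=59^1=58
R6=1-3=-2
R3=58+18=76
R5=112+4=116
R7=7+1=8
CMP R7, 9  (cmp 8,9)
JLT L0: taken
R6=M[116]=14
R3=76^14=66
R6=14-3=11
R3=66+18=84
R5=116+4=120
R7=8+1=9
CMP R7, 9  (cmp 9,9)
JLT L0: not taken
R3=84+15=99
STORE R3, [100] → M[100]=99
halt.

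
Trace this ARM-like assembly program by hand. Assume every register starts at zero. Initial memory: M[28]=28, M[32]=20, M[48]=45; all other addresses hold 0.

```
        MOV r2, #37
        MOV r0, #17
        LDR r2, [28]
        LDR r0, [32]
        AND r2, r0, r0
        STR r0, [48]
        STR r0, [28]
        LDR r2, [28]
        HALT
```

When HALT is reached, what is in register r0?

after MOV r2, #37: r2=37
after MOV r0, #17: r0=17
after LDR r2, [28]: r2=M[28]=28
after LDR r0, [32]: r0=M[32]=20
after AND r2, r0, r0: r2=20&20=20
STR r0, [48] → M[48]=20
STR r0, [28] → M[28]=20
after LDR r2, [28]: r2=M[28]=20
halt.

20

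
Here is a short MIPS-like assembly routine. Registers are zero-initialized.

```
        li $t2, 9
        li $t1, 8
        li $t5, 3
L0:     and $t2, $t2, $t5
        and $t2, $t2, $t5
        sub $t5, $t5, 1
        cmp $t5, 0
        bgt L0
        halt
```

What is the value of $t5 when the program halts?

li $t2, 9 → $t2=9
li $t1, 8 → $t1=8
li $t5, 3 → $t5=3
and $t2, $t2, $t5 → $t2=9&3=1
and $t2, $t2, $t5 → $t2=1&3=1
sub $t5, $t5, 1 → $t5=3-1=2
cmp $t5, 0  (cmp 2,0)
bgt L0: taken
and $t2, $t2, $t5 → $t2=1&2=0
and $t2, $t2, $t5 → $t2=0&2=0
sub $t5, $t5, 1 → $t5=2-1=1
cmp $t5, 0  (cmp 1,0)
bgt L0: taken
and $t2, $t2, $t5 → $t2=0&1=0
and $t2, $t2, $t5 → $t2=0&1=0
sub $t5, $t5, 1 → $t5=1-1=0
cmp $t5, 0  (cmp 0,0)
bgt L0: not taken
halt.

0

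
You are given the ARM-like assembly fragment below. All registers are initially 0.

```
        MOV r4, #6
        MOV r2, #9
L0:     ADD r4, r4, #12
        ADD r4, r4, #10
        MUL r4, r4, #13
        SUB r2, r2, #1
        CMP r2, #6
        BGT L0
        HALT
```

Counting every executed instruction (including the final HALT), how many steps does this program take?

21

r4=6
r2=9
r4=6+12=18
r4=18+10=28
r4=28*13=364
r2=9-1=8
CMP r2, #6  (cmp 8,6)
BGT L0: taken
r4=364+12=376
r4=376+10=386
r4=386*13=5018
r2=8-1=7
CMP r2, #6  (cmp 7,6)
BGT L0: taken
r4=5018+12=5030
r4=5030+10=5040
r4=5040*13=65520
r2=7-1=6
CMP r2, #6  (cmp 6,6)
BGT L0: not taken
halt.
Total executed instructions: 21.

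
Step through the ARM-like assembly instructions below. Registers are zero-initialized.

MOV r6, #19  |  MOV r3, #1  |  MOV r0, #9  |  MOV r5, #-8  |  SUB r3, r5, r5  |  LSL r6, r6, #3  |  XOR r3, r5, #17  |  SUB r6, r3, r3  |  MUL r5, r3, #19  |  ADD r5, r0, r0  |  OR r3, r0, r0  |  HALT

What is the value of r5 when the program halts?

MOV r6, #19 → r6=19
MOV r3, #1 → r3=1
MOV r0, #9 → r0=9
MOV r5, #-8 → r5=-8
SUB r3, r5, r5 → r3=(-8)-(-8)=0
LSL r6, r6, #3 → r6=19<<3=152
XOR r3, r5, #17 → r3=(-8)^17=-23
SUB r6, r3, r3 → r6=(-23)-(-23)=0
MUL r5, r3, #19 → r5=(-23)*19=-437
ADD r5, r0, r0 → r5=9+9=18
OR r3, r0, r0 → r3=9|9=9
halt.

18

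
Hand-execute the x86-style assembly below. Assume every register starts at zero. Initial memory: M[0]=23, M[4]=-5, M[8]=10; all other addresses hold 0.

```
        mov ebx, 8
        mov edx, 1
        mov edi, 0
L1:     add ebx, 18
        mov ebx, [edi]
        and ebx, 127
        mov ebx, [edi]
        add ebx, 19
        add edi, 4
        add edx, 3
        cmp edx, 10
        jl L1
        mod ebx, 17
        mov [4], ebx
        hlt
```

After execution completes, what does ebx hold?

12

mov ebx, 8 → ebx=8
mov edx, 1 → edx=1
mov edi, 0 → edi=0
add ebx, 18 → ebx=8+18=26
mov ebx, [edi] → ebx=M[0]=23
and ebx, 127 → ebx=23&127=23
mov ebx, [edi] → ebx=M[0]=23
add ebx, 19 → ebx=23+19=42
add edi, 4 → edi=0+4=4
add edx, 3 → edx=1+3=4
cmp edx, 10  (cmp 4,10)
jl L1: taken
add ebx, 18 → ebx=42+18=60
mov ebx, [edi] → ebx=M[4]=-5
and ebx, 127 → ebx=(-5)&127=123
mov ebx, [edi] → ebx=M[4]=-5
add ebx, 19 → ebx=(-5)+19=14
add edi, 4 → edi=4+4=8
add edx, 3 → edx=4+3=7
cmp edx, 10  (cmp 7,10)
jl L1: taken
add ebx, 18 → ebx=14+18=32
mov ebx, [edi] → ebx=M[8]=10
and ebx, 127 → ebx=10&127=10
mov ebx, [edi] → ebx=M[8]=10
add ebx, 19 → ebx=10+19=29
add edi, 4 → edi=8+4=12
add edx, 3 → edx=7+3=10
cmp edx, 10  (cmp 10,10)
jl L1: not taken
mod ebx, 17 → ebx=29%17=12
mov [4], ebx → M[4]=12
halt.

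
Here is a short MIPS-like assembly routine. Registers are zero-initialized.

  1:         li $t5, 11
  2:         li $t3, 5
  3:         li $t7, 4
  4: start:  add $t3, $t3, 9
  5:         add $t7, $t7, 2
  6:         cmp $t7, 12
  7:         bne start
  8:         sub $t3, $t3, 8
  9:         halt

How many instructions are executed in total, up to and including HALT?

21

after li $t5, 11: $t5=11
after li $t3, 5: $t3=5
after li $t7, 4: $t7=4
after add $t3, $t3, 9: $t3=5+9=14
after add $t7, $t7, 2: $t7=4+2=6
cmp $t7, 12  (cmp 6,12)
bne start: taken
after add $t3, $t3, 9: $t3=14+9=23
after add $t7, $t7, 2: $t7=6+2=8
cmp $t7, 12  (cmp 8,12)
bne start: taken
after add $t3, $t3, 9: $t3=23+9=32
after add $t7, $t7, 2: $t7=8+2=10
cmp $t7, 12  (cmp 10,12)
bne start: taken
after add $t3, $t3, 9: $t3=32+9=41
after add $t7, $t7, 2: $t7=10+2=12
cmp $t7, 12  (cmp 12,12)
bne start: not taken
after sub $t3, $t3, 8: $t3=41-8=33
halt.
Total executed instructions: 21.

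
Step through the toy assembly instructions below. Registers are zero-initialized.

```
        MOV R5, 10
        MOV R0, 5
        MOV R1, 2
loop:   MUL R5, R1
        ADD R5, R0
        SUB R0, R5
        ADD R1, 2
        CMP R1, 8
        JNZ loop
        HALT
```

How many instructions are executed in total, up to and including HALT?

MOV R5, 10 → R5=10
MOV R0, 5 → R0=5
MOV R1, 2 → R1=2
MUL R5, R1 → R5=10*2=20
ADD R5, R0 → R5=20+5=25
SUB R0, R5 → R0=5-25=-20
ADD R1, 2 → R1=2+2=4
CMP R1, 8  (cmp 4,8)
JNZ loop: taken
MUL R5, R1 → R5=25*4=100
ADD R5, R0 → R5=100+(-20)=80
SUB R0, R5 → R0=(-20)-80=-100
ADD R1, 2 → R1=4+2=6
CMP R1, 8  (cmp 6,8)
JNZ loop: taken
MUL R5, R1 → R5=80*6=480
ADD R5, R0 → R5=480+(-100)=380
SUB R0, R5 → R0=(-100)-380=-480
ADD R1, 2 → R1=6+2=8
CMP R1, 8  (cmp 8,8)
JNZ loop: not taken
halt.
Total executed instructions: 22.

22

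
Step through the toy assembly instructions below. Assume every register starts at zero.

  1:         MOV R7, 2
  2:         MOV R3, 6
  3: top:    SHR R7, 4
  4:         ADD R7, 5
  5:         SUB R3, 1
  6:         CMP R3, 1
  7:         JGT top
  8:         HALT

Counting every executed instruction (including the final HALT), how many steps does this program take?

28

R7=2
R3=6
R7=2>>4=0
R7=0+5=5
R3=6-1=5
CMP R3, 1  (cmp 5,1)
JGT top: taken
R7=5>>4=0
R7=0+5=5
R3=5-1=4
CMP R3, 1  (cmp 4,1)
JGT top: taken
R7=5>>4=0
R7=0+5=5
R3=4-1=3
CMP R3, 1  (cmp 3,1)
JGT top: taken
R7=5>>4=0
R7=0+5=5
R3=3-1=2
CMP R3, 1  (cmp 2,1)
JGT top: taken
R7=5>>4=0
R7=0+5=5
R3=2-1=1
CMP R3, 1  (cmp 1,1)
JGT top: not taken
halt.
Total executed instructions: 28.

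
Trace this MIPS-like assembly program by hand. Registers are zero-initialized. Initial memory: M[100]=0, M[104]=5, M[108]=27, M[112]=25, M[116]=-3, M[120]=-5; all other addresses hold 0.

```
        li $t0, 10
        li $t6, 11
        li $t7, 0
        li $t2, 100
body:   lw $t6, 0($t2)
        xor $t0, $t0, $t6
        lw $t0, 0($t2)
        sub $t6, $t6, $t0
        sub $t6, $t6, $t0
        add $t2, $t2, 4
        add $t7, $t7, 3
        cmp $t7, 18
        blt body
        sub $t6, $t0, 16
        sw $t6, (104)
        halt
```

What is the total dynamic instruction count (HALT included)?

after li $t0, 10: $t0=10
after li $t6, 11: $t6=11
after li $t7, 0: $t7=0
after li $t2, 100: $t2=100
after lw $t6, 0($t2): $t6=M[100]=0
after xor $t0, $t0, $t6: $t0=10^0=10
after lw $t0, 0($t2): $t0=M[100]=0
after sub $t6, $t6, $t0: $t6=0-0=0
after sub $t6, $t6, $t0: $t6=0-0=0
after add $t2, $t2, 4: $t2=100+4=104
after add $t7, $t7, 3: $t7=0+3=3
cmp $t7, 18  (cmp 3,18)
blt body: taken
after lw $t6, 0($t2): $t6=M[104]=5
after xor $t0, $t0, $t6: $t0=0^5=5
after lw $t0, 0($t2): $t0=M[104]=5
after sub $t6, $t6, $t0: $t6=5-5=0
after sub $t6, $t6, $t0: $t6=0-5=-5
after add $t2, $t2, 4: $t2=104+4=108
after add $t7, $t7, 3: $t7=3+3=6
cmp $t7, 18  (cmp 6,18)
blt body: taken
after lw $t6, 0($t2): $t6=M[108]=27
after xor $t0, $t0, $t6: $t0=5^27=30
after lw $t0, 0($t2): $t0=M[108]=27
after sub $t6, $t6, $t0: $t6=27-27=0
after sub $t6, $t6, $t0: $t6=0-27=-27
after add $t2, $t2, 4: $t2=108+4=112
after add $t7, $t7, 3: $t7=6+3=9
cmp $t7, 18  (cmp 9,18)
blt body: taken
after lw $t6, 0($t2): $t6=M[112]=25
after xor $t0, $t0, $t6: $t0=27^25=2
after lw $t0, 0($t2): $t0=M[112]=25
after sub $t6, $t6, $t0: $t6=25-25=0
after sub $t6, $t6, $t0: $t6=0-25=-25
after add $t2, $t2, 4: $t2=112+4=116
after add $t7, $t7, 3: $t7=9+3=12
cmp $t7, 18  (cmp 12,18)
blt body: taken
after lw $t6, 0($t2): $t6=M[116]=-3
after xor $t0, $t0, $t6: $t0=25^(-3)=-28
after lw $t0, 0($t2): $t0=M[116]=-3
after sub $t6, $t6, $t0: $t6=(-3)-(-3)=0
after sub $t6, $t6, $t0: $t6=0-(-3)=3
after add $t2, $t2, 4: $t2=116+4=120
after add $t7, $t7, 3: $t7=12+3=15
cmp $t7, 18  (cmp 15,18)
blt body: taken
after lw $t6, 0($t2): $t6=M[120]=-5
after xor $t0, $t0, $t6: $t0=(-3)^(-5)=6
after lw $t0, 0($t2): $t0=M[120]=-5
after sub $t6, $t6, $t0: $t6=(-5)-(-5)=0
after sub $t6, $t6, $t0: $t6=0-(-5)=5
after add $t2, $t2, 4: $t2=120+4=124
after add $t7, $t7, 3: $t7=15+3=18
cmp $t7, 18  (cmp 18,18)
blt body: not taken
after sub $t6, $t0, 16: $t6=(-5)-16=-21
sw $t6, (104) → M[104]=-21
halt.
Total executed instructions: 61.

61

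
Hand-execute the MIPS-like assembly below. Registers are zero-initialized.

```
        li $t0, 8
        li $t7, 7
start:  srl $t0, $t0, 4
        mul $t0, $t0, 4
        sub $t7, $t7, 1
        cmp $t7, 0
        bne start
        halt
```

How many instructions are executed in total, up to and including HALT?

38

li $t0, 8 → $t0=8
li $t7, 7 → $t7=7
srl $t0, $t0, 4 → $t0=8>>4=0
mul $t0, $t0, 4 → $t0=0*4=0
sub $t7, $t7, 1 → $t7=7-1=6
cmp $t7, 0  (cmp 6,0)
bne start: taken
srl $t0, $t0, 4 → $t0=0>>4=0
mul $t0, $t0, 4 → $t0=0*4=0
sub $t7, $t7, 1 → $t7=6-1=5
cmp $t7, 0  (cmp 5,0)
bne start: taken
srl $t0, $t0, 4 → $t0=0>>4=0
mul $t0, $t0, 4 → $t0=0*4=0
sub $t7, $t7, 1 → $t7=5-1=4
cmp $t7, 0  (cmp 4,0)
bne start: taken
srl $t0, $t0, 4 → $t0=0>>4=0
mul $t0, $t0, 4 → $t0=0*4=0
sub $t7, $t7, 1 → $t7=4-1=3
cmp $t7, 0  (cmp 3,0)
bne start: taken
srl $t0, $t0, 4 → $t0=0>>4=0
mul $t0, $t0, 4 → $t0=0*4=0
sub $t7, $t7, 1 → $t7=3-1=2
cmp $t7, 0  (cmp 2,0)
bne start: taken
srl $t0, $t0, 4 → $t0=0>>4=0
mul $t0, $t0, 4 → $t0=0*4=0
sub $t7, $t7, 1 → $t7=2-1=1
cmp $t7, 0  (cmp 1,0)
bne start: taken
srl $t0, $t0, 4 → $t0=0>>4=0
mul $t0, $t0, 4 → $t0=0*4=0
sub $t7, $t7, 1 → $t7=1-1=0
cmp $t7, 0  (cmp 0,0)
bne start: not taken
halt.
Total executed instructions: 38.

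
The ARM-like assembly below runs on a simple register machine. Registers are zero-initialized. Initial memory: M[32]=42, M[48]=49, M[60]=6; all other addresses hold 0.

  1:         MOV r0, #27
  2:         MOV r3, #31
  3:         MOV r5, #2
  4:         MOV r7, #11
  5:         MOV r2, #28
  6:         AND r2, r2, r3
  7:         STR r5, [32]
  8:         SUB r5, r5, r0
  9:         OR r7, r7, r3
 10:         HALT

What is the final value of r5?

r0=27
r3=31
r5=2
r7=11
r2=28
r2=28&31=28
STR r5, [32] → M[32]=2
r5=2-27=-25
r7=11|31=31
halt.

-25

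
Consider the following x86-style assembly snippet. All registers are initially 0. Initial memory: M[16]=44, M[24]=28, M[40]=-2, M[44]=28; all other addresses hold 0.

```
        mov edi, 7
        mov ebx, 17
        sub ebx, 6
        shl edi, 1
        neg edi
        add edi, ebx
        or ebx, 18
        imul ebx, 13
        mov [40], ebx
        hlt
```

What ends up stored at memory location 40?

351

edi=7
ebx=17
ebx=17-6=11
edi=7<<1=14
edi=-(14)=-14
edi=(-14)+11=-3
ebx=11|18=27
ebx=27*13=351
mov [40], ebx → M[40]=351
halt.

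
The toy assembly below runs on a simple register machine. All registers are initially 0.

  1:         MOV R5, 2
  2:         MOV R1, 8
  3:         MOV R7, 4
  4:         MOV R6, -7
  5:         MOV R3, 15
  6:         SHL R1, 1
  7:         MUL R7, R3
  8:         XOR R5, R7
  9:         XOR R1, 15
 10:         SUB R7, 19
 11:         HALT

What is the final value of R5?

after MOV R5, 2: R5=2
after MOV R1, 8: R1=8
after MOV R7, 4: R7=4
after MOV R6, -7: R6=-7
after MOV R3, 15: R3=15
after SHL R1, 1: R1=8<<1=16
after MUL R7, R3: R7=4*15=60
after XOR R5, R7: R5=2^60=62
after XOR R1, 15: R1=16^15=31
after SUB R7, 19: R7=60-19=41
halt.

62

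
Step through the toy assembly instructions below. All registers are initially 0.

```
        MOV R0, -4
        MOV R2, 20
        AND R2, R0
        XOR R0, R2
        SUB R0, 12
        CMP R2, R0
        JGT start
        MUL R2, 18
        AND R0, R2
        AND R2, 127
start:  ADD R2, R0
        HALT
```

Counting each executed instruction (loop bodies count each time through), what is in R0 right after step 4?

after MOV R0, -4: R0=-4
after MOV R2, 20: R2=20
after AND R2, R0: R2=20&(-4)=20
after XOR R0, R2: R0=(-4)^20=-24
After step 4: R0 = -24.

-24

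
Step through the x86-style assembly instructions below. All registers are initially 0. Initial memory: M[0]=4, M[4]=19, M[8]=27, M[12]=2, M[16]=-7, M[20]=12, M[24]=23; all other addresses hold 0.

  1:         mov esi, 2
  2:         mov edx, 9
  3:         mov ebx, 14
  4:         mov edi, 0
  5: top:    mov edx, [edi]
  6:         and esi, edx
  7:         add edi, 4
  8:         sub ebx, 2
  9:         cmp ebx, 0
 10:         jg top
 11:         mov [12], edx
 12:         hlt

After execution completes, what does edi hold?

28

mov esi, 2 → esi=2
mov edx, 9 → edx=9
mov ebx, 14 → ebx=14
mov edi, 0 → edi=0
mov edx, [edi] → edx=M[0]=4
and esi, edx → esi=2&4=0
add edi, 4 → edi=0+4=4
sub ebx, 2 → ebx=14-2=12
cmp ebx, 0  (cmp 12,0)
jg top: taken
mov edx, [edi] → edx=M[4]=19
and esi, edx → esi=0&19=0
add edi, 4 → edi=4+4=8
sub ebx, 2 → ebx=12-2=10
cmp ebx, 0  (cmp 10,0)
jg top: taken
mov edx, [edi] → edx=M[8]=27
and esi, edx → esi=0&27=0
add edi, 4 → edi=8+4=12
sub ebx, 2 → ebx=10-2=8
cmp ebx, 0  (cmp 8,0)
jg top: taken
mov edx, [edi] → edx=M[12]=2
and esi, edx → esi=0&2=0
add edi, 4 → edi=12+4=16
sub ebx, 2 → ebx=8-2=6
cmp ebx, 0  (cmp 6,0)
jg top: taken
mov edx, [edi] → edx=M[16]=-7
and esi, edx → esi=0&(-7)=0
add edi, 4 → edi=16+4=20
sub ebx, 2 → ebx=6-2=4
cmp ebx, 0  (cmp 4,0)
jg top: taken
mov edx, [edi] → edx=M[20]=12
and esi, edx → esi=0&12=0
add edi, 4 → edi=20+4=24
sub ebx, 2 → ebx=4-2=2
cmp ebx, 0  (cmp 2,0)
jg top: taken
mov edx, [edi] → edx=M[24]=23
and esi, edx → esi=0&23=0
add edi, 4 → edi=24+4=28
sub ebx, 2 → ebx=2-2=0
cmp ebx, 0  (cmp 0,0)
jg top: not taken
mov [12], edx → M[12]=23
halt.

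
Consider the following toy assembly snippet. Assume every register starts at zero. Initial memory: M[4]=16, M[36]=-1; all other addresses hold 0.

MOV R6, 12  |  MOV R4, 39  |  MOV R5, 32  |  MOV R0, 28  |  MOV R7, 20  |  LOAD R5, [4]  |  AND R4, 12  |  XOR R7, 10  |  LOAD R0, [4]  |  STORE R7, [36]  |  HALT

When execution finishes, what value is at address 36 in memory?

30

MOV R6, 12 → R6=12
MOV R4, 39 → R4=39
MOV R5, 32 → R5=32
MOV R0, 28 → R0=28
MOV R7, 20 → R7=20
LOAD R5, [4] → R5=M[4]=16
AND R4, 12 → R4=39&12=4
XOR R7, 10 → R7=20^10=30
LOAD R0, [4] → R0=M[4]=16
STORE R7, [36] → M[36]=30
halt.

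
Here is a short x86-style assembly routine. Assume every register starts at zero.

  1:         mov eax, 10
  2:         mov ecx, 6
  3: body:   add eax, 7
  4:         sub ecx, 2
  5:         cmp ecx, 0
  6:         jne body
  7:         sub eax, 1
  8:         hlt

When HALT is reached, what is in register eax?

eax=10
ecx=6
eax=10+7=17
ecx=6-2=4
cmp ecx, 0  (cmp 4,0)
jne body: taken
eax=17+7=24
ecx=4-2=2
cmp ecx, 0  (cmp 2,0)
jne body: taken
eax=24+7=31
ecx=2-2=0
cmp ecx, 0  (cmp 0,0)
jne body: not taken
eax=31-1=30
halt.

30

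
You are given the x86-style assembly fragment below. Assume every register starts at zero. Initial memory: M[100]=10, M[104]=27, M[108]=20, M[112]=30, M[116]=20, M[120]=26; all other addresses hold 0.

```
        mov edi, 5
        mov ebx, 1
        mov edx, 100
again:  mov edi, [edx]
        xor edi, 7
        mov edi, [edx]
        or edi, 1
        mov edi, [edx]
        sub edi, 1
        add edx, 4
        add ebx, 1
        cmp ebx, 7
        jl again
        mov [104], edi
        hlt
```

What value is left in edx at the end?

mov edi, 5 → edi=5
mov ebx, 1 → ebx=1
mov edx, 100 → edx=100
mov edi, [edx] → edi=M[100]=10
xor edi, 7 → edi=10^7=13
mov edi, [edx] → edi=M[100]=10
or edi, 1 → edi=10|1=11
mov edi, [edx] → edi=M[100]=10
sub edi, 1 → edi=10-1=9
add edx, 4 → edx=100+4=104
add ebx, 1 → ebx=1+1=2
cmp ebx, 7  (cmp 2,7)
jl again: taken
mov edi, [edx] → edi=M[104]=27
xor edi, 7 → edi=27^7=28
mov edi, [edx] → edi=M[104]=27
or edi, 1 → edi=27|1=27
mov edi, [edx] → edi=M[104]=27
sub edi, 1 → edi=27-1=26
add edx, 4 → edx=104+4=108
add ebx, 1 → ebx=2+1=3
cmp ebx, 7  (cmp 3,7)
jl again: taken
mov edi, [edx] → edi=M[108]=20
xor edi, 7 → edi=20^7=19
mov edi, [edx] → edi=M[108]=20
or edi, 1 → edi=20|1=21
mov edi, [edx] → edi=M[108]=20
sub edi, 1 → edi=20-1=19
add edx, 4 → edx=108+4=112
add ebx, 1 → ebx=3+1=4
cmp ebx, 7  (cmp 4,7)
jl again: taken
mov edi, [edx] → edi=M[112]=30
xor edi, 7 → edi=30^7=25
mov edi, [edx] → edi=M[112]=30
or edi, 1 → edi=30|1=31
mov edi, [edx] → edi=M[112]=30
sub edi, 1 → edi=30-1=29
add edx, 4 → edx=112+4=116
add ebx, 1 → ebx=4+1=5
cmp ebx, 7  (cmp 5,7)
jl again: taken
mov edi, [edx] → edi=M[116]=20
xor edi, 7 → edi=20^7=19
mov edi, [edx] → edi=M[116]=20
or edi, 1 → edi=20|1=21
mov edi, [edx] → edi=M[116]=20
sub edi, 1 → edi=20-1=19
add edx, 4 → edx=116+4=120
add ebx, 1 → ebx=5+1=6
cmp ebx, 7  (cmp 6,7)
jl again: taken
mov edi, [edx] → edi=M[120]=26
xor edi, 7 → edi=26^7=29
mov edi, [edx] → edi=M[120]=26
or edi, 1 → edi=26|1=27
mov edi, [edx] → edi=M[120]=26
sub edi, 1 → edi=26-1=25
add edx, 4 → edx=120+4=124
add ebx, 1 → ebx=6+1=7
cmp ebx, 7  (cmp 7,7)
jl again: not taken
mov [104], edi → M[104]=25
halt.

124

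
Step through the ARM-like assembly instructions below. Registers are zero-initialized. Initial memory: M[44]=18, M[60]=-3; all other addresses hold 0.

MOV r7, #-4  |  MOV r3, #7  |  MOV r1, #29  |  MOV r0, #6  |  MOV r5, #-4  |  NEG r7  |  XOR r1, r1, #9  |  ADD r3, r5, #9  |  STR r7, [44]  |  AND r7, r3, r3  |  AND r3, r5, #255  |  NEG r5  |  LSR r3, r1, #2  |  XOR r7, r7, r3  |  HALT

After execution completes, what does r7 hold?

0

r7=-4
r3=7
r1=29
r0=6
r5=-4
r7=-(-4)=4
r1=29^9=20
r3=(-4)+9=5
STR r7, [44] → M[44]=4
r7=5&5=5
r3=(-4)&255=252
r5=-(-4)=4
r3=20>>2=5
r7=5^5=0
halt.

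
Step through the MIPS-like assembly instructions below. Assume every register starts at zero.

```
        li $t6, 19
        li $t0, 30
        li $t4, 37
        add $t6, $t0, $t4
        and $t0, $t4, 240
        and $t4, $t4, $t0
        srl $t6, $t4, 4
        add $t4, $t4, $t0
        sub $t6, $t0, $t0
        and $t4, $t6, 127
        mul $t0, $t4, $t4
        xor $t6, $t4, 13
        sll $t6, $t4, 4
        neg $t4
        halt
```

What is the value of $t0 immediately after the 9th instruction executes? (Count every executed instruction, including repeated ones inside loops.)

32

li $t6, 19 → $t6=19
li $t0, 30 → $t0=30
li $t4, 37 → $t4=37
add $t6, $t0, $t4 → $t6=30+37=67
and $t0, $t4, 240 → $t0=37&240=32
and $t4, $t4, $t0 → $t4=37&32=32
srl $t6, $t4, 4 → $t6=32>>4=2
add $t4, $t4, $t0 → $t4=32+32=64
sub $t6, $t0, $t0 → $t6=32-32=0
After step 9: $t0 = 32.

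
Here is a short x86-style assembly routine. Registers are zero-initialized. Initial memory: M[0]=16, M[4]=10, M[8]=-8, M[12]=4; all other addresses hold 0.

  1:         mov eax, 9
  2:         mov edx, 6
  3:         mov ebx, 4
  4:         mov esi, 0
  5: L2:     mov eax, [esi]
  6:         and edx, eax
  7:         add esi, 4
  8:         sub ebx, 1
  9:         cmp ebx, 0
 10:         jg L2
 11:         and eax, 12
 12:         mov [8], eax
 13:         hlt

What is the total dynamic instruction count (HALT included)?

31

mov eax, 9 → eax=9
mov edx, 6 → edx=6
mov ebx, 4 → ebx=4
mov esi, 0 → esi=0
mov eax, [esi] → eax=M[0]=16
and edx, eax → edx=6&16=0
add esi, 4 → esi=0+4=4
sub ebx, 1 → ebx=4-1=3
cmp ebx, 0  (cmp 3,0)
jg L2: taken
mov eax, [esi] → eax=M[4]=10
and edx, eax → edx=0&10=0
add esi, 4 → esi=4+4=8
sub ebx, 1 → ebx=3-1=2
cmp ebx, 0  (cmp 2,0)
jg L2: taken
mov eax, [esi] → eax=M[8]=-8
and edx, eax → edx=0&(-8)=0
add esi, 4 → esi=8+4=12
sub ebx, 1 → ebx=2-1=1
cmp ebx, 0  (cmp 1,0)
jg L2: taken
mov eax, [esi] → eax=M[12]=4
and edx, eax → edx=0&4=0
add esi, 4 → esi=12+4=16
sub ebx, 1 → ebx=1-1=0
cmp ebx, 0  (cmp 0,0)
jg L2: not taken
and eax, 12 → eax=4&12=4
mov [8], eax → M[8]=4
halt.
Total executed instructions: 31.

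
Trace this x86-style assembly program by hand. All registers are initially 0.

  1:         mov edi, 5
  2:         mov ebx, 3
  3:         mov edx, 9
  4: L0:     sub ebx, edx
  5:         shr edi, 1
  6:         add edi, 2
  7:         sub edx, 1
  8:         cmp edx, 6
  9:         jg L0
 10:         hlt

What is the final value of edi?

edi=5
ebx=3
edx=9
ebx=3-9=-6
edi=5>>1=2
edi=2+2=4
edx=9-1=8
cmp edx, 6  (cmp 8,6)
jg L0: taken
ebx=(-6)-8=-14
edi=4>>1=2
edi=2+2=4
edx=8-1=7
cmp edx, 6  (cmp 7,6)
jg L0: taken
ebx=(-14)-7=-21
edi=4>>1=2
edi=2+2=4
edx=7-1=6
cmp edx, 6  (cmp 6,6)
jg L0: not taken
halt.

4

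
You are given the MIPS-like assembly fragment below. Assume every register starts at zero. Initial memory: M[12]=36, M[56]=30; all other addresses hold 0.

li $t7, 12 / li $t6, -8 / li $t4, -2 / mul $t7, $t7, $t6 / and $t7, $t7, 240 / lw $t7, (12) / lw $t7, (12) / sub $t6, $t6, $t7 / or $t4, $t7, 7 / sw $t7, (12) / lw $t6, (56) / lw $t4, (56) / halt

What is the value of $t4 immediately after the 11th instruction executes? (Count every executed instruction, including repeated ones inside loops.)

after li $t7, 12: $t7=12
after li $t6, -8: $t6=-8
after li $t4, -2: $t4=-2
after mul $t7, $t7, $t6: $t7=12*(-8)=-96
after and $t7, $t7, 240: $t7=(-96)&240=160
after lw $t7, (12): $t7=M[12]=36
after lw $t7, (12): $t7=M[12]=36
after sub $t6, $t6, $t7: $t6=(-8)-36=-44
after or $t4, $t7, 7: $t4=36|7=39
sw $t7, (12) → M[12]=36
after lw $t6, (56): $t6=M[56]=30
After step 11: $t4 = 39.

39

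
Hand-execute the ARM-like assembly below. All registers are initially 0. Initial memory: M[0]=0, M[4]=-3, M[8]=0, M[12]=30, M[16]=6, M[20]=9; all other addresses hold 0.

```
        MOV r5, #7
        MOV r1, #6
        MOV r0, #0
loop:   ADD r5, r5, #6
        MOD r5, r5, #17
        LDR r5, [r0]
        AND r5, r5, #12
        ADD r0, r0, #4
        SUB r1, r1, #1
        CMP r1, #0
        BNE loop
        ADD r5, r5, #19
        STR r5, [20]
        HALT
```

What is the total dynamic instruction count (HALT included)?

after MOV r5, #7: r5=7
after MOV r1, #6: r1=6
after MOV r0, #0: r0=0
after ADD r5, r5, #6: r5=7+6=13
after MOD r5, r5, #17: r5=13%17=13
after LDR r5, [r0]: r5=M[0]=0
after AND r5, r5, #12: r5=0&12=0
after ADD r0, r0, #4: r0=0+4=4
after SUB r1, r1, #1: r1=6-1=5
CMP r1, #0  (cmp 5,0)
BNE loop: taken
after ADD r5, r5, #6: r5=0+6=6
after MOD r5, r5, #17: r5=6%17=6
after LDR r5, [r0]: r5=M[4]=-3
after AND r5, r5, #12: r5=(-3)&12=12
after ADD r0, r0, #4: r0=4+4=8
after SUB r1, r1, #1: r1=5-1=4
CMP r1, #0  (cmp 4,0)
BNE loop: taken
after ADD r5, r5, #6: r5=12+6=18
after MOD r5, r5, #17: r5=18%17=1
after LDR r5, [r0]: r5=M[8]=0
after AND r5, r5, #12: r5=0&12=0
after ADD r0, r0, #4: r0=8+4=12
after SUB r1, r1, #1: r1=4-1=3
CMP r1, #0  (cmp 3,0)
BNE loop: taken
after ADD r5, r5, #6: r5=0+6=6
after MOD r5, r5, #17: r5=6%17=6
after LDR r5, [r0]: r5=M[12]=30
after AND r5, r5, #12: r5=30&12=12
after ADD r0, r0, #4: r0=12+4=16
after SUB r1, r1, #1: r1=3-1=2
CMP r1, #0  (cmp 2,0)
BNE loop: taken
after ADD r5, r5, #6: r5=12+6=18
after MOD r5, r5, #17: r5=18%17=1
after LDR r5, [r0]: r5=M[16]=6
after AND r5, r5, #12: r5=6&12=4
after ADD r0, r0, #4: r0=16+4=20
after SUB r1, r1, #1: r1=2-1=1
CMP r1, #0  (cmp 1,0)
BNE loop: taken
after ADD r5, r5, #6: r5=4+6=10
after MOD r5, r5, #17: r5=10%17=10
after LDR r5, [r0]: r5=M[20]=9
after AND r5, r5, #12: r5=9&12=8
after ADD r0, r0, #4: r0=20+4=24
after SUB r1, r1, #1: r1=1-1=0
CMP r1, #0  (cmp 0,0)
BNE loop: not taken
after ADD r5, r5, #19: r5=8+19=27
STR r5, [20] → M[20]=27
halt.
Total executed instructions: 54.

54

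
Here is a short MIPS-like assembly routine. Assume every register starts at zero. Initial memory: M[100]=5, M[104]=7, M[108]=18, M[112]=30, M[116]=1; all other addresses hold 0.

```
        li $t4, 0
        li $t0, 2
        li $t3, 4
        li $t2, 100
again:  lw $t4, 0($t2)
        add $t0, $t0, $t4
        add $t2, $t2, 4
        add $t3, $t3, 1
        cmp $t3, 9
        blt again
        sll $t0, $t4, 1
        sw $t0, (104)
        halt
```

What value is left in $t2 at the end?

$t4=0
$t0=2
$t3=4
$t2=100
$t4=M[100]=5
$t0=2+5=7
$t2=100+4=104
$t3=4+1=5
cmp $t3, 9  (cmp 5,9)
blt again: taken
$t4=M[104]=7
$t0=7+7=14
$t2=104+4=108
$t3=5+1=6
cmp $t3, 9  (cmp 6,9)
blt again: taken
$t4=M[108]=18
$t0=14+18=32
$t2=108+4=112
$t3=6+1=7
cmp $t3, 9  (cmp 7,9)
blt again: taken
$t4=M[112]=30
$t0=32+30=62
$t2=112+4=116
$t3=7+1=8
cmp $t3, 9  (cmp 8,9)
blt again: taken
$t4=M[116]=1
$t0=62+1=63
$t2=116+4=120
$t3=8+1=9
cmp $t3, 9  (cmp 9,9)
blt again: not taken
$t0=1<<1=2
sw $t0, (104) → M[104]=2
halt.

120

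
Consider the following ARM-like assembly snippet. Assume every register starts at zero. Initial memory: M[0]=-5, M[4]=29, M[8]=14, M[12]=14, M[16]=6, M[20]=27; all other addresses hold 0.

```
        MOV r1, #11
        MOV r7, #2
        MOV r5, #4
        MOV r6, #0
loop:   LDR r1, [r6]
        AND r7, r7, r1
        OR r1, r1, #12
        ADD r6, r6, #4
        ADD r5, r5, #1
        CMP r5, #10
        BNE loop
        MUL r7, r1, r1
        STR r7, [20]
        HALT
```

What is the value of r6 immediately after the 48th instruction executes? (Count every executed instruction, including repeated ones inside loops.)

24

r1=11
r7=2
r5=4
r6=0
r1=M[0]=-5
r7=2&(-5)=2
r1=(-5)|12=-1
r6=0+4=4
r5=4+1=5
CMP r5, #10  (cmp 5,10)
BNE loop: taken
r1=M[4]=29
r7=2&29=0
r1=29|12=29
r6=4+4=8
r5=5+1=6
CMP r5, #10  (cmp 6,10)
BNE loop: taken
r1=M[8]=14
r7=0&14=0
r1=14|12=14
r6=8+4=12
r5=6+1=7
CMP r5, #10  (cmp 7,10)
BNE loop: taken
r1=M[12]=14
r7=0&14=0
r1=14|12=14
r6=12+4=16
r5=7+1=8
CMP r5, #10  (cmp 8,10)
BNE loop: taken
r1=M[16]=6
r7=0&6=0
r1=6|12=14
r6=16+4=20
r5=8+1=9
CMP r5, #10  (cmp 9,10)
BNE loop: taken
r1=M[20]=27
r7=0&27=0
r1=27|12=31
r6=20+4=24
r5=9+1=10
CMP r5, #10  (cmp 10,10)
BNE loop: not taken
r7=31*31=961
STR r7, [20] → M[20]=961
After step 48: r6 = 24.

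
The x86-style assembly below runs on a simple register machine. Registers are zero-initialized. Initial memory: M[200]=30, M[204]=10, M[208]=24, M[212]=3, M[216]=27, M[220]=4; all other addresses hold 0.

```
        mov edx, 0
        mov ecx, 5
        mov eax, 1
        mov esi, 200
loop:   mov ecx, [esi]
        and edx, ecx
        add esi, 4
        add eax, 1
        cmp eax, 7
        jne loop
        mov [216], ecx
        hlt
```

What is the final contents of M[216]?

4

after mov edx, 0: edx=0
after mov ecx, 5: ecx=5
after mov eax, 1: eax=1
after mov esi, 200: esi=200
after mov ecx, [esi]: ecx=M[200]=30
after and edx, ecx: edx=0&30=0
after add esi, 4: esi=200+4=204
after add eax, 1: eax=1+1=2
cmp eax, 7  (cmp 2,7)
jne loop: taken
after mov ecx, [esi]: ecx=M[204]=10
after and edx, ecx: edx=0&10=0
after add esi, 4: esi=204+4=208
after add eax, 1: eax=2+1=3
cmp eax, 7  (cmp 3,7)
jne loop: taken
after mov ecx, [esi]: ecx=M[208]=24
after and edx, ecx: edx=0&24=0
after add esi, 4: esi=208+4=212
after add eax, 1: eax=3+1=4
cmp eax, 7  (cmp 4,7)
jne loop: taken
after mov ecx, [esi]: ecx=M[212]=3
after and edx, ecx: edx=0&3=0
after add esi, 4: esi=212+4=216
after add eax, 1: eax=4+1=5
cmp eax, 7  (cmp 5,7)
jne loop: taken
after mov ecx, [esi]: ecx=M[216]=27
after and edx, ecx: edx=0&27=0
after add esi, 4: esi=216+4=220
after add eax, 1: eax=5+1=6
cmp eax, 7  (cmp 6,7)
jne loop: taken
after mov ecx, [esi]: ecx=M[220]=4
after and edx, ecx: edx=0&4=0
after add esi, 4: esi=220+4=224
after add eax, 1: eax=6+1=7
cmp eax, 7  (cmp 7,7)
jne loop: not taken
mov [216], ecx → M[216]=4
halt.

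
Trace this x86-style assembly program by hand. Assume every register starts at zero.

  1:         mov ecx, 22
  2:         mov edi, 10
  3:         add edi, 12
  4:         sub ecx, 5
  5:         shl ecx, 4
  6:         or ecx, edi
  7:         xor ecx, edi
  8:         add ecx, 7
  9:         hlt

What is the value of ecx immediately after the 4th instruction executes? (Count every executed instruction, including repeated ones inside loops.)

ecx=22
edi=10
edi=10+12=22
ecx=22-5=17
After step 4: ecx = 17.

17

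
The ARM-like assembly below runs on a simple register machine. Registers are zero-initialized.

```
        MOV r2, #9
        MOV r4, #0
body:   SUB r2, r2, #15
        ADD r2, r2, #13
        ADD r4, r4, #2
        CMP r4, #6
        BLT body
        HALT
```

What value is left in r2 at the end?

3

MOV r2, #9 → r2=9
MOV r4, #0 → r4=0
SUB r2, r2, #15 → r2=9-15=-6
ADD r2, r2, #13 → r2=(-6)+13=7
ADD r4, r4, #2 → r4=0+2=2
CMP r4, #6  (cmp 2,6)
BLT body: taken
SUB r2, r2, #15 → r2=7-15=-8
ADD r2, r2, #13 → r2=(-8)+13=5
ADD r4, r4, #2 → r4=2+2=4
CMP r4, #6  (cmp 4,6)
BLT body: taken
SUB r2, r2, #15 → r2=5-15=-10
ADD r2, r2, #13 → r2=(-10)+13=3
ADD r4, r4, #2 → r4=4+2=6
CMP r4, #6  (cmp 6,6)
BLT body: not taken
halt.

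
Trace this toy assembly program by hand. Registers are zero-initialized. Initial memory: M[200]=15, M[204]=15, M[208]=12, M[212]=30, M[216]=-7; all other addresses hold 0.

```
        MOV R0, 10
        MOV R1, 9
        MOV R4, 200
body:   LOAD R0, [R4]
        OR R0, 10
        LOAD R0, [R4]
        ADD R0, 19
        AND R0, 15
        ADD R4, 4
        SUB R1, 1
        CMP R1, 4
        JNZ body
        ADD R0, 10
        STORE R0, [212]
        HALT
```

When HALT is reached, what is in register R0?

R0=10
R1=9
R4=200
R0=M[200]=15
R0=15|10=15
R0=M[200]=15
R0=15+19=34
R0=34&15=2
R4=200+4=204
R1=9-1=8
CMP R1, 4  (cmp 8,4)
JNZ body: taken
R0=M[204]=15
R0=15|10=15
R0=M[204]=15
R0=15+19=34
R0=34&15=2
R4=204+4=208
R1=8-1=7
CMP R1, 4  (cmp 7,4)
JNZ body: taken
R0=M[208]=12
R0=12|10=14
R0=M[208]=12
R0=12+19=31
R0=31&15=15
R4=208+4=212
R1=7-1=6
CMP R1, 4  (cmp 6,4)
JNZ body: taken
R0=M[212]=30
R0=30|10=30
R0=M[212]=30
R0=30+19=49
R0=49&15=1
R4=212+4=216
R1=6-1=5
CMP R1, 4  (cmp 5,4)
JNZ body: taken
R0=M[216]=-7
R0=(-7)|10=-5
R0=M[216]=-7
R0=(-7)+19=12
R0=12&15=12
R4=216+4=220
R1=5-1=4
CMP R1, 4  (cmp 4,4)
JNZ body: not taken
R0=12+10=22
STORE R0, [212] → M[212]=22
halt.

22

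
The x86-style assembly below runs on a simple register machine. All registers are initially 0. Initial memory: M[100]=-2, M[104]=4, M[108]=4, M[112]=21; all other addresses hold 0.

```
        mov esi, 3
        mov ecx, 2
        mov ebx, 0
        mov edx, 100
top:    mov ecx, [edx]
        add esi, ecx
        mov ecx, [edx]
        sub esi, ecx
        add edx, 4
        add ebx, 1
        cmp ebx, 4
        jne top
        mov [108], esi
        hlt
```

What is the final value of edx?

116

esi=3
ecx=2
ebx=0
edx=100
ecx=M[100]=-2
esi=3+(-2)=1
ecx=M[100]=-2
esi=1-(-2)=3
edx=100+4=104
ebx=0+1=1
cmp ebx, 4  (cmp 1,4)
jne top: taken
ecx=M[104]=4
esi=3+4=7
ecx=M[104]=4
esi=7-4=3
edx=104+4=108
ebx=1+1=2
cmp ebx, 4  (cmp 2,4)
jne top: taken
ecx=M[108]=4
esi=3+4=7
ecx=M[108]=4
esi=7-4=3
edx=108+4=112
ebx=2+1=3
cmp ebx, 4  (cmp 3,4)
jne top: taken
ecx=M[112]=21
esi=3+21=24
ecx=M[112]=21
esi=24-21=3
edx=112+4=116
ebx=3+1=4
cmp ebx, 4  (cmp 4,4)
jne top: not taken
mov [108], esi → M[108]=3
halt.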